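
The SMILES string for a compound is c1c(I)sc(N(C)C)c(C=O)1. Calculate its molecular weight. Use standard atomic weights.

Atom tally by fragment:
  thiophene ring core → C:4 H:4 S:1
  (− 3 ring H displaced by substituents)
  + I → I:1
  + N(CH3)2 → N:1 C:2 H:6
  + CHO → C:1 H:1 O:1
Element totals:
  C: 7
  H: 8
  I: 1
  N: 1
  O: 1
  S: 1
Molecular formula: C7H8INOS.
  M = 7(12.011) + 8(1.008) + 126.904 + 14.007 + 15.999 + 32.06
    = 84.077 + 8.064 + 126.904 + 14.007 + 15.999 + 32.060 = 281.111

281.11 g/mol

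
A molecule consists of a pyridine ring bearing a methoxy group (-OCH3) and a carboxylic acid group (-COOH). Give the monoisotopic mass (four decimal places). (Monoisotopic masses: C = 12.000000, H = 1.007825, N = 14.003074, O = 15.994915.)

153.0426

Atom tally by fragment:
  pyridine ring core → C:5 H:5 N:1
  (− 2 ring H displaced by substituents)
  + OCH3 → C:1 H:3 O:1
  + COOH → C:1 H:1 O:2
Element totals:
  C: 7
  H: 7
  N: 1
  O: 3
Molecular formula: C7H7NO3.
  M = 7(12.0) + 7(1.007825) + 14.003074 + 3(15.994915)
    = 84.000000 + 7.054775 + 14.003074 + 47.984745 = 153.042594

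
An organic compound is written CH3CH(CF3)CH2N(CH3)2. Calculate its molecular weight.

155.16 g/mol

Atom tally by fragment:
  CH3 → C:1 H:3
  CH(CF3) → C:2 H:1 F:3
  CH2N(CH3)2 → C:3 H:8 N:1
Element totals:
  C: 6
  H: 12
  F: 3
  N: 1
Molecular formula: C6H12F3N.
  M = 6(12.011) + 12(1.008) + 3(18.998) + 14.007
    = 72.066 + 12.096 + 56.994 + 14.007 = 155.163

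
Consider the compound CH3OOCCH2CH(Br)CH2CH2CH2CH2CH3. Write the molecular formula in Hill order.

Atom tally by fragment:
  CH3OOCCH2 → C:3 H:5 O:2
  CH(Br) → C:1 H:1 Br:1
  CH2 → C:1 H:2
  CH2 → C:1 H:2
  CH2 → C:1 H:2
  CH2 → C:1 H:2
  CH3 → C:1 H:3
Element totals:
  C: 9
  H: 17
  Br: 1
  O: 2

C9H17BrO2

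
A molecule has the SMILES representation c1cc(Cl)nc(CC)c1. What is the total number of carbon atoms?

Atom tally by fragment:
  pyridine ring core → C:5 H:5 N:1
  (− 2 ring H displaced by substituents)
  + Cl → Cl:1
  + C2H5 → C:2 H:5
Element totals:
  C: 7
  H: 8
  Cl: 1
  N: 1

7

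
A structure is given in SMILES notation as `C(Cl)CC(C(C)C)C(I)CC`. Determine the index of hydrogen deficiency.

Atom tally by fragment:
  ClCH2 → C:1 H:2 Cl:1
  CH2 → C:1 H:2
  CH(CH(CH3)2) → C:4 H:8
  CH(I) → C:1 H:1 I:1
  CH2 → C:1 H:2
  CH3 → C:1 H:3
Element totals:
  C: 9
  H: 18
  Cl: 1
  I: 1
Molecular formula: C9H18ClI.
DoU = (2C + 2 + N − H − X) / 2 = (2·9 + 2 + 0 − 18 − 2) / 2 = 0.

0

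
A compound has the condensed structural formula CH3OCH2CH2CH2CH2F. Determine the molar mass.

Atom tally by fragment:
  CH3OCH2 → C:2 H:5 O:1
  CH2 → C:1 H:2
  CH2 → C:1 H:2
  CH2F → C:1 H:2 F:1
Element totals:
  C: 5
  H: 11
  F: 1
  O: 1
Molecular formula: C5H11FO.
  M = 5(12.011) + 11(1.008) + 18.998 + 15.999
    = 60.055 + 11.088 + 18.998 + 15.999 = 106.140

106.14 g/mol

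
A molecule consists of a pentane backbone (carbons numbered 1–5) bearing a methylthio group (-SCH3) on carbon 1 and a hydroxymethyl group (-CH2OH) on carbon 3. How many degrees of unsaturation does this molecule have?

Atom tally by fragment:
  CH3SCH2 → C:2 H:5 S:1
  CH2 → C:1 H:2
  CH(CH2OH) → C:2 H:4 O:1
  CH2 → C:1 H:2
  CH3 → C:1 H:3
Element totals:
  C: 7
  H: 16
  O: 1
  S: 1
Molecular formula: C7H16OS.
DoU = (2C + 2 + N − H − X) / 2 = (2·7 + 2 + 0 − 16 − 0) / 2 = 0.

0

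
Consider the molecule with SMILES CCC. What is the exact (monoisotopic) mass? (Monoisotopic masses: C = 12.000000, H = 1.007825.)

Atom tally by fragment:
  CH3 → C:1 H:3
  CH2 → C:1 H:2
  CH3 → C:1 H:3
Element totals:
  C: 3
  H: 8
Molecular formula: C3H8.
  M = 3(12.0) + 8(1.007825)
    = 36.000000 + 8.062600 = 44.062600

44.0626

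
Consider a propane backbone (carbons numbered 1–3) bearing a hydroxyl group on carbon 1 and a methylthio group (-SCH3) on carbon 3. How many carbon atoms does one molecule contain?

Atom tally by fragment:
  HOCH2 → C:1 H:3 O:1
  CH2 → C:1 H:2
  CH2SCH3 → C:2 H:5 S:1
Element totals:
  C: 4
  H: 10
  O: 1
  S: 1

4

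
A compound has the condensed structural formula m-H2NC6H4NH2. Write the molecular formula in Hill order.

Atom tally by fragment:
  benzene ring core → C:6 H:6
  (− 2 ring H displaced by substituents)
  + NH2 → N:1 H:2
  + NH2 → N:1 H:2
Element totals:
  C: 6
  H: 8
  N: 2

C6H8N2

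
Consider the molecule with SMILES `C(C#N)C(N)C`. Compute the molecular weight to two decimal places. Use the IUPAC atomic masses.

Atom tally by fragment:
  NCCH2 → C:2 H:2 N:1
  CH(NH2) → C:1 H:3 N:1
  CH3 → C:1 H:3
Element totals:
  C: 4
  H: 8
  N: 2
Molecular formula: C4H8N2.
  M = 4(12.011) + 8(1.008) + 2(14.007)
    = 48.044 + 8.064 + 28.014 = 84.122

84.12 g/mol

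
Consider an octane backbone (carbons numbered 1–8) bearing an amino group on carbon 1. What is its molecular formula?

C8H19N

Atom tally by fragment:
  H2NCH2 → C:1 H:4 N:1
  CH2 → C:1 H:2
  CH2 → C:1 H:2
  CH2 → C:1 H:2
  CH2 → C:1 H:2
  CH2 → C:1 H:2
  CH2 → C:1 H:2
  CH3 → C:1 H:3
Element totals:
  C: 8
  H: 19
  N: 1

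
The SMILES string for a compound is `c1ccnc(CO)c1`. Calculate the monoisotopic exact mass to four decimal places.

109.0528

Atom tally by fragment:
  pyridine ring core → C:5 H:5 N:1
  (− 1 ring H displaced by substituents)
  + CH2OH → C:1 H:3 O:1
Element totals:
  C: 6
  H: 7
  N: 1
  O: 1
Molecular formula: C6H7NO.
  M = 6(12.0) + 7(1.007825) + 14.003074 + 15.994915
    = 72.000000 + 7.054775 + 14.003074 + 15.994915 = 109.052764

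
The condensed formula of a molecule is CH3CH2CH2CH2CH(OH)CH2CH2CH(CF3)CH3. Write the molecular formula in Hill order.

Atom tally by fragment:
  CH3 → C:1 H:3
  CH2 → C:1 H:2
  CH2 → C:1 H:2
  CH2 → C:1 H:2
  CH(OH) → C:1 H:2 O:1
  CH2 → C:1 H:2
  CH2 → C:1 H:2
  CH(CF3) → C:2 H:1 F:3
  CH3 → C:1 H:3
Element totals:
  C: 10
  H: 19
  F: 3
  O: 1

C10H19F3O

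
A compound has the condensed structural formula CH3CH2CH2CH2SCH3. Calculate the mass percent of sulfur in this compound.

Atom tally by fragment:
  CH3 → C:1 H:3
  CH2 → C:1 H:2
  CH2 → C:1 H:2
  CH2SCH3 → C:2 H:5 S:1
Element totals:
  C: 5
  H: 12
  S: 1
Molecular formula: C5H12S.
Molar mass = 104.211 g/mol.
Mass from S: 1 × 32.06 = 32.060 g/mol.
%S = 32.060 / 104.211 × 100 = 30.76%.

30.76%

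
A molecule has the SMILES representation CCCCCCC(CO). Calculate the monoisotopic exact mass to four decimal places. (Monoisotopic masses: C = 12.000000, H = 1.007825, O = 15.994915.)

Atom tally by fragment:
  CH3 → C:1 H:3
  CH2 → C:1 H:2
  CH2 → C:1 H:2
  CH2 → C:1 H:2
  CH2 → C:1 H:2
  CH2 → C:1 H:2
  CH2CH2OH → C:2 H:5 O:1
Element totals:
  C: 8
  H: 18
  O: 1
Molecular formula: C8H18O.
  M = 8(12.0) + 18(1.007825) + 15.994915
    = 96.000000 + 18.140850 + 15.994915 = 130.135765

130.1358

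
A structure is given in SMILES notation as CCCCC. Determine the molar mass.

Atom tally by fragment:
  CH3 → C:1 H:3
  CH2 → C:1 H:2
  CH2 → C:1 H:2
  CH2 → C:1 H:2
  CH3 → C:1 H:3
Element totals:
  C: 5
  H: 12
Molecular formula: C5H12.
  M = 5(12.011) + 12(1.008)
    = 60.055 + 12.096 = 72.151

72.15 g/mol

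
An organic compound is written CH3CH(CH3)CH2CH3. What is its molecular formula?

Atom tally by fragment:
  CH3 → C:1 H:3
  CH(CH3) → C:2 H:4
  CH2 → C:1 H:2
  CH3 → C:1 H:3
Element totals:
  C: 5
  H: 12

C5H12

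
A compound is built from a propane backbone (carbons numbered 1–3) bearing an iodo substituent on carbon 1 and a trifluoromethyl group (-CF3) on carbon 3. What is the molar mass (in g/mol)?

Atom tally by fragment:
  ICH2 → C:1 H:2 I:1
  CH2 → C:1 H:2
  CH2CF3 → C:2 H:2 F:3
Element totals:
  C: 4
  H: 6
  F: 3
  I: 1
Molecular formula: C4H6F3I.
  M = 4(12.011) + 6(1.008) + 3(18.998) + 126.904
    = 48.044 + 6.048 + 56.994 + 126.904 = 237.990

237.99 g/mol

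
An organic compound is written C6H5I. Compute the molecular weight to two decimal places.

204.01 g/mol

Atom tally by fragment:
  benzene ring core → C:6 H:6
  (− 1 ring H displaced by substituents)
  + I → I:1
Element totals:
  C: 6
  H: 5
  I: 1
Molecular formula: C6H5I.
  M = 6(12.011) + 5(1.008) + 126.904
    = 72.066 + 5.040 + 126.904 = 204.010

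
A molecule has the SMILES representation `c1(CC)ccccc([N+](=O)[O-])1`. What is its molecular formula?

Atom tally by fragment:
  benzene ring core → C:6 H:6
  (− 2 ring H displaced by substituents)
  + C2H5 → C:2 H:5
  + NO2 → N:1 O:2
Element totals:
  C: 8
  H: 9
  N: 1
  O: 2

C8H9NO2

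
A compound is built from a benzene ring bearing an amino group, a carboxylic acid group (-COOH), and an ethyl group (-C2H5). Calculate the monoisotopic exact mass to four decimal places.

165.0790

Atom tally by fragment:
  benzene ring core → C:6 H:6
  (− 3 ring H displaced by substituents)
  + NH2 → N:1 H:2
  + COOH → C:1 H:1 O:2
  + C2H5 → C:2 H:5
Element totals:
  C: 9
  H: 11
  N: 1
  O: 2
Molecular formula: C9H11NO2.
  M = 9(12.0) + 11(1.007825) + 14.003074 + 2(15.994915)
    = 108.000000 + 11.086075 + 14.003074 + 31.989830 = 165.078979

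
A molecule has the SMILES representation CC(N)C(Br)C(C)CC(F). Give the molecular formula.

Atom tally by fragment:
  CH3 → C:1 H:3
  CH(NH2) → C:1 H:3 N:1
  CH(Br) → C:1 H:1 Br:1
  CH(CH3) → C:2 H:4
  CH2 → C:1 H:2
  CH2F → C:1 H:2 F:1
Element totals:
  C: 7
  H: 15
  Br: 1
  F: 1
  N: 1

C7H15BrFN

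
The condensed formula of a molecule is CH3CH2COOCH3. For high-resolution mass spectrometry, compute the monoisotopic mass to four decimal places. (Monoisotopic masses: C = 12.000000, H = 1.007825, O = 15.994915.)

88.0524

Element totals:
  C: 4
  H: 8
  O: 2
Molecular formula: C4H8O2.
  M = 4(12.0) + 8(1.007825) + 2(15.994915)
    = 48.000000 + 8.062600 + 31.989830 = 88.052430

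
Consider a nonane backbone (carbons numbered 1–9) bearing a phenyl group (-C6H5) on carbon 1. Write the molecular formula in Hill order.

C15H24

Atom tally by fragment:
  C6H5CH2 → C:7 H:7
  CH2 → C:1 H:2
  CH2 → C:1 H:2
  CH2 → C:1 H:2
  CH2 → C:1 H:2
  CH2 → C:1 H:2
  CH2 → C:1 H:2
  CH2 → C:1 H:2
  CH3 → C:1 H:3
Element totals:
  C: 15
  H: 24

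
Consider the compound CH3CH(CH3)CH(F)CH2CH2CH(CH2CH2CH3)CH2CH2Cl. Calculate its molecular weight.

Atom tally by fragment:
  CH3 → C:1 H:3
  CH(CH3) → C:2 H:4
  CH(F) → C:1 H:1 F:1
  CH2 → C:1 H:2
  CH2 → C:1 H:2
  CH(CH2CH2CH3) → C:4 H:8
  CH2 → C:1 H:2
  CH2Cl → C:1 H:2 Cl:1
Element totals:
  C: 12
  H: 24
  Cl: 1
  F: 1
Molecular formula: C12H24ClF.
  M = 12(12.011) + 24(1.008) + 35.45 + 18.998
    = 144.132 + 24.192 + 35.450 + 18.998 = 222.772

222.77 g/mol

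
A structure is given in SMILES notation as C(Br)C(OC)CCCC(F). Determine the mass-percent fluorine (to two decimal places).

Atom tally by fragment:
  BrCH2 → C:1 H:2 Br:1
  CH(OCH3) → C:2 H:4 O:1
  CH2 → C:1 H:2
  CH2 → C:1 H:2
  CH2 → C:1 H:2
  CH2F → C:1 H:2 F:1
Element totals:
  C: 7
  H: 14
  Br: 1
  F: 1
  O: 1
Molecular formula: C7H14BrFO.
Molar mass = 213.090 g/mol.
Mass from F: 1 × 18.998 = 18.998 g/mol.
%F = 18.998 / 213.090 × 100 = 8.92%.

8.92%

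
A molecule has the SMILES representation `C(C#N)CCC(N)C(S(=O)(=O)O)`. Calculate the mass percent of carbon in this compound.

Atom tally by fragment:
  NCCH2 → C:2 H:2 N:1
  CH2 → C:1 H:2
  CH2 → C:1 H:2
  CH(NH2) → C:1 H:3 N:1
  CH2SO3H → C:1 H:3 S:1 O:3
Element totals:
  C: 6
  H: 12
  N: 2
  O: 3
  S: 1
Molecular formula: C6H12N2O3S.
Molar mass = 192.233 g/mol.
Mass from C: 6 × 12.011 = 72.066 g/mol.
%C = 72.066 / 192.233 × 100 = 37.49%.

37.49%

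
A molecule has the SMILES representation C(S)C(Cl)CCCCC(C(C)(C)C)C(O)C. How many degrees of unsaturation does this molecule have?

Atom tally by fragment:
  HSCH2 → C:1 H:3 S:1
  CH(Cl) → C:1 H:1 Cl:1
  CH2 → C:1 H:2
  CH2 → C:1 H:2
  CH2 → C:1 H:2
  CH2 → C:1 H:2
  CH(C(CH3)3) → C:5 H:10
  CH(OH) → C:1 H:2 O:1
  CH3 → C:1 H:3
Element totals:
  C: 13
  H: 27
  Cl: 1
  O: 1
  S: 1
Molecular formula: C13H27ClOS.
DoU = (2C + 2 + N − H − X) / 2 = (2·13 + 2 + 0 − 27 − 1) / 2 = 0.

0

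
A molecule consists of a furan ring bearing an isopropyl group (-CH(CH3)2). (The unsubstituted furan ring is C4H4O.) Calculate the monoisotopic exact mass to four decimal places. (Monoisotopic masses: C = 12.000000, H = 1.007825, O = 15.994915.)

110.0732

Atom tally by fragment:
  furan ring core → C:4 H:4 O:1
  (− 1 ring H displaced by substituents)
  + CH(CH3)2 → C:3 H:7
Element totals:
  C: 7
  H: 10
  O: 1
Molecular formula: C7H10O.
  M = 7(12.0) + 10(1.007825) + 15.994915
    = 84.000000 + 10.078250 + 15.994915 = 110.073165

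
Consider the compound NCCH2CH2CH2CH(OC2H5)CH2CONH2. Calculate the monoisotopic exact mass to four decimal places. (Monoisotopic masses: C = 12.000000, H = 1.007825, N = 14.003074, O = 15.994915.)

184.1212

Atom tally by fragment:
  NCCH2 → C:2 H:2 N:1
  CH2 → C:1 H:2
  CH2 → C:1 H:2
  CH(OC2H5) → C:3 H:6 O:1
  CH2CONH2 → C:2 H:4 O:1 N:1
Element totals:
  C: 9
  H: 16
  N: 2
  O: 2
Molecular formula: C9H16N2O2.
  M = 9(12.0) + 16(1.007825) + 2(14.003074) + 2(15.994915)
    = 108.000000 + 16.125200 + 28.006148 + 31.989830 = 184.121178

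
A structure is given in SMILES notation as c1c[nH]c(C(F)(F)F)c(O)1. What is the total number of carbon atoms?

Atom tally by fragment:
  pyrrole ring core → C:4 H:5 N:1
  (− 2 ring H displaced by substituents)
  + CF3 → C:1 F:3
  + OH → O:1 H:1
Element totals:
  C: 5
  H: 4
  F: 3
  N: 1
  O: 1

5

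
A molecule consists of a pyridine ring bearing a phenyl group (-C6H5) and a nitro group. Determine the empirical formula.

C11H8N2O2

Atom tally by fragment:
  pyridine ring core → C:5 H:5 N:1
  (− 2 ring H displaced by substituents)
  + C6H5 → C:6 H:5
  + NO2 → N:1 O:2
Element totals:
  C: 11
  H: 8
  N: 2
  O: 2
Molecular formula: C11H8N2O2.
gcd of subscripts (11, 8, 2, 2) = 1, so the empirical formula equals the molecular formula.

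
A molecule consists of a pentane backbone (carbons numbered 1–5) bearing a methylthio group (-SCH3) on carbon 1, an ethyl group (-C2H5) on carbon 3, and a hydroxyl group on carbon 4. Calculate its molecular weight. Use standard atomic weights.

Atom tally by fragment:
  CH3SCH2 → C:2 H:5 S:1
  CH2 → C:1 H:2
  CH(C2H5) → C:3 H:6
  CH(OH) → C:1 H:2 O:1
  CH3 → C:1 H:3
Element totals:
  C: 8
  H: 18
  O: 1
  S: 1
Molecular formula: C8H18OS.
  M = 8(12.011) + 18(1.008) + 15.999 + 32.06
    = 96.088 + 18.144 + 15.999 + 32.060 = 162.291

162.29 g/mol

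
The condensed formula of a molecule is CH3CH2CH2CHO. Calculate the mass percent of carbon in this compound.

Element totals:
  C: 4
  H: 8
  O: 1
Molecular formula: C4H8O.
Molar mass = 72.107 g/mol.
Mass from C: 4 × 12.011 = 48.044 g/mol.
%C = 48.044 / 72.107 × 100 = 66.63%.

66.63%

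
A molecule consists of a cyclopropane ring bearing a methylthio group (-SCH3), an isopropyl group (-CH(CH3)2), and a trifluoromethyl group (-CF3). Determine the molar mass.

198.25 g/mol

Atom tally by fragment:
  cyclopropane ring core → C:3 H:6
  (− 3 ring H displaced by substituents)
  + SCH3 → C:1 H:3 S:1
  + CH(CH3)2 → C:3 H:7
  + CF3 → C:1 F:3
Element totals:
  C: 8
  H: 13
  F: 3
  S: 1
Molecular formula: C8H13F3S.
  M = 8(12.011) + 13(1.008) + 3(18.998) + 32.06
    = 96.088 + 13.104 + 56.994 + 32.060 = 198.246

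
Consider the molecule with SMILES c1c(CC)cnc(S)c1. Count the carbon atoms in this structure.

7

Atom tally by fragment:
  pyridine ring core → C:5 H:5 N:1
  (− 2 ring H displaced by substituents)
  + C2H5 → C:2 H:5
  + SH → S:1 H:1
Element totals:
  C: 7
  H: 9
  N: 1
  S: 1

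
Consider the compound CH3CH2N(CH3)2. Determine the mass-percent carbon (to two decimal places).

65.69%

Atom tally by fragment:
  CH3 → C:1 H:3
  CH2N(CH3)2 → C:3 H:8 N:1
Element totals:
  C: 4
  H: 11
  N: 1
Molecular formula: C4H11N.
Molar mass = 73.139 g/mol.
Mass from C: 4 × 12.011 = 48.044 g/mol.
%C = 48.044 / 73.139 × 100 = 65.69%.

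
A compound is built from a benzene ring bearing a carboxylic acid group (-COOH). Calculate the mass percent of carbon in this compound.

68.85%

Atom tally by fragment:
  benzene ring core → C:6 H:6
  (− 1 ring H displaced by substituents)
  + COOH → C:1 H:1 O:2
Element totals:
  C: 7
  H: 6
  O: 2
Molecular formula: C7H6O2.
Molar mass = 122.123 g/mol.
Mass from C: 7 × 12.011 = 84.077 g/mol.
%C = 84.077 / 122.123 × 100 = 68.85%.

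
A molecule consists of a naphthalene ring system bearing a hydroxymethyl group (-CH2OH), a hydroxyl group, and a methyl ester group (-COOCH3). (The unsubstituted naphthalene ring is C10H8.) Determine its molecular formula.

Atom tally by fragment:
  naphthalene ring system core → C:10 H:8
  (− 3 ring H displaced by substituents)
  + CH2OH → C:1 H:3 O:1
  + OH → O:1 H:1
  + COOCH3 → C:2 H:3 O:2
Element totals:
  C: 13
  H: 12
  O: 4

C13H12O4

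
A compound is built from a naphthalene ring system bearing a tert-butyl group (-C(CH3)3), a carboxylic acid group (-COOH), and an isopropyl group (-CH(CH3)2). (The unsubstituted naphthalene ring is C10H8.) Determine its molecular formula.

C18H22O2

Atom tally by fragment:
  naphthalene ring system core → C:10 H:8
  (− 3 ring H displaced by substituents)
  + C(CH3)3 → C:4 H:9
  + COOH → C:1 H:1 O:2
  + CH(CH3)2 → C:3 H:7
Element totals:
  C: 18
  H: 22
  O: 2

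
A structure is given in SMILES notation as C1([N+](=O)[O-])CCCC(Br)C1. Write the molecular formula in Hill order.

C6H10BrNO2

Atom tally by fragment:
  cyclohexane ring core → C:6 H:12
  (− 2 ring H displaced by substituents)
  + NO2 → N:1 O:2
  + Br → Br:1
Element totals:
  C: 6
  H: 10
  Br: 1
  N: 1
  O: 2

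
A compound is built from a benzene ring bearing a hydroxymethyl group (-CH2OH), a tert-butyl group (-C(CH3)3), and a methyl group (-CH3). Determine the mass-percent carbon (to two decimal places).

80.85%

Atom tally by fragment:
  benzene ring core → C:6 H:6
  (− 3 ring H displaced by substituents)
  + CH2OH → C:1 H:3 O:1
  + C(CH3)3 → C:4 H:9
  + CH3 → C:1 H:3
Element totals:
  C: 12
  H: 18
  O: 1
Molecular formula: C12H18O.
Molar mass = 178.275 g/mol.
Mass from C: 12 × 12.011 = 144.132 g/mol.
%C = 144.132 / 178.275 × 100 = 80.85%.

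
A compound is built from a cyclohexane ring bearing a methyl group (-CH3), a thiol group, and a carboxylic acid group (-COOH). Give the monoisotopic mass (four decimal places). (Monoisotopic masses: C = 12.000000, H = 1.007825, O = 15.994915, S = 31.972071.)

Atom tally by fragment:
  cyclohexane ring core → C:6 H:12
  (− 3 ring H displaced by substituents)
  + CH3 → C:1 H:3
  + SH → S:1 H:1
  + COOH → C:1 H:1 O:2
Element totals:
  C: 8
  H: 14
  O: 2
  S: 1
Molecular formula: C8H14O2S.
  M = 8(12.0) + 14(1.007825) + 2(15.994915) + 31.972071
    = 96.000000 + 14.109550 + 31.989830 + 31.972071 = 174.071451

174.0715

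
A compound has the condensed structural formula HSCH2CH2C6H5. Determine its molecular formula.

C8H10S

Element totals:
  C: 8
  H: 10
  S: 1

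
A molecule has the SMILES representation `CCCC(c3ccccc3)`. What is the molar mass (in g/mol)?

Atom tally by fragment:
  CH3 → C:1 H:3
  CH2 → C:1 H:2
  CH2 → C:1 H:2
  CH2C6H5 → C:7 H:7
Element totals:
  C: 10
  H: 14
Molecular formula: C10H14.
  M = 10(12.011) + 14(1.008)
    = 120.110 + 14.112 = 134.222

134.22 g/mol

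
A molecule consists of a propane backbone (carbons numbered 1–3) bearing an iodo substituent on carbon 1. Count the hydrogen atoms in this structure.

7

Atom tally by fragment:
  ICH2 → C:1 H:2 I:1
  CH2 → C:1 H:2
  CH3 → C:1 H:3
Element totals:
  C: 3
  H: 7
  I: 1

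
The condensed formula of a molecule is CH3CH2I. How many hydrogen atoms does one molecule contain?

5

Element totals:
  C: 2
  H: 5
  I: 1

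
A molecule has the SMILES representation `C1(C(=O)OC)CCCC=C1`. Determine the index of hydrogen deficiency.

Atom tally by fragment:
  cyclohexene ring core → C:6 H:10
  (− 1 ring H displaced by substituents)
  + COOCH3 → C:2 H:3 O:2
Element totals:
  C: 8
  H: 12
  O: 2
Molecular formula: C8H12O2.
DoU = (2C + 2 + N − H − X) / 2 = (2·8 + 2 + 0 − 12 − 0) / 2 = 3.

3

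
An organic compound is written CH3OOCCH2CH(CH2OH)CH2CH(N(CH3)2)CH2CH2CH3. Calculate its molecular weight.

231.34 g/mol

Atom tally by fragment:
  CH3OOCCH2 → C:3 H:5 O:2
  CH(CH2OH) → C:2 H:4 O:1
  CH2 → C:1 H:2
  CH(N(CH3)2) → C:3 H:7 N:1
  CH2 → C:1 H:2
  CH2 → C:1 H:2
  CH3 → C:1 H:3
Element totals:
  C: 12
  H: 25
  N: 1
  O: 3
Molecular formula: C12H25NO3.
  M = 12(12.011) + 25(1.008) + 14.007 + 3(15.999)
    = 144.132 + 25.200 + 14.007 + 47.997 = 231.336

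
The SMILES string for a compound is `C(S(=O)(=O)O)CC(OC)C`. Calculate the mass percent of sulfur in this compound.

19.06%

Atom tally by fragment:
  HO3SCH2 → C:1 H:3 S:1 O:3
  CH2 → C:1 H:2
  CH(OCH3) → C:2 H:4 O:1
  CH3 → C:1 H:3
Element totals:
  C: 5
  H: 12
  O: 4
  S: 1
Molecular formula: C5H12O4S.
Molar mass = 168.207 g/mol.
Mass from S: 1 × 32.06 = 32.060 g/mol.
%S = 32.060 / 168.207 × 100 = 19.06%.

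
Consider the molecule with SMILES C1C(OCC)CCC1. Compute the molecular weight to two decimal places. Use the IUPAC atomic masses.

114.19 g/mol

Atom tally by fragment:
  cyclopentane ring core → C:5 H:10
  (− 1 ring H displaced by substituents)
  + OC2H5 → C:2 H:5 O:1
Element totals:
  C: 7
  H: 14
  O: 1
Molecular formula: C7H14O.
  M = 7(12.011) + 14(1.008) + 15.999
    = 84.077 + 14.112 + 15.999 = 114.188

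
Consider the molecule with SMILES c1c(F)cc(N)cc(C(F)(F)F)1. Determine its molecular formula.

Atom tally by fragment:
  benzene ring core → C:6 H:6
  (− 3 ring H displaced by substituents)
  + F → F:1
  + NH2 → N:1 H:2
  + CF3 → C:1 F:3
Element totals:
  C: 7
  H: 5
  F: 4
  N: 1

C7H5F4N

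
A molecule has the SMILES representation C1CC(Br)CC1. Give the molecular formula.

C5H9Br

Atom tally by fragment:
  cyclopentane ring core → C:5 H:10
  (− 1 ring H displaced by substituents)
  + Br → Br:1
Element totals:
  C: 5
  H: 9
  Br: 1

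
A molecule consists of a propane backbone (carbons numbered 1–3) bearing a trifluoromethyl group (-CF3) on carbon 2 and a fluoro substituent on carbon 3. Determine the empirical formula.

Atom tally by fragment:
  CH3 → C:1 H:3
  CH(CF3) → C:2 H:1 F:3
  CH2F → C:1 H:2 F:1
Element totals:
  C: 4
  H: 6
  F: 4
Molecular formula: C4H6F4.
gcd of subscripts = 2; dividing each by 2:
  C: 4/2 = 2
  F: 4/2 = 2
  H: 6/2 = 3

C2H3F2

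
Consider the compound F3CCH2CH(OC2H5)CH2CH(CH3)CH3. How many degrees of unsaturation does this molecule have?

Atom tally by fragment:
  F3CCH2 → C:2 H:2 F:3
  CH(OC2H5) → C:3 H:6 O:1
  CH2 → C:1 H:2
  CH(CH3) → C:2 H:4
  CH3 → C:1 H:3
Element totals:
  C: 9
  H: 17
  F: 3
  O: 1
Molecular formula: C9H17F3O.
DoU = (2C + 2 + N − H − X) / 2 = (2·9 + 2 + 0 − 17 − 3) / 2 = 0.

0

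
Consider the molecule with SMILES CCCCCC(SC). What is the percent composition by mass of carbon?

Atom tally by fragment:
  CH3 → C:1 H:3
  CH2 → C:1 H:2
  CH2 → C:1 H:2
  CH2 → C:1 H:2
  CH2 → C:1 H:2
  CH2SCH3 → C:2 H:5 S:1
Element totals:
  C: 7
  H: 16
  S: 1
Molecular formula: C7H16S.
Molar mass = 132.265 g/mol.
Mass from C: 7 × 12.011 = 84.077 g/mol.
%C = 84.077 / 132.265 × 100 = 63.57%.

63.57%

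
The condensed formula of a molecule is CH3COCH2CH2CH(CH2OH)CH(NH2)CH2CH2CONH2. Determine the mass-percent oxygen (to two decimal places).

22.19%

Element totals:
  C: 10
  H: 20
  N: 2
  O: 3
Molecular formula: C10H20N2O3.
Molar mass = 216.281 g/mol.
Mass from O: 3 × 15.999 = 47.997 g/mol.
%O = 47.997 / 216.281 × 100 = 22.19%.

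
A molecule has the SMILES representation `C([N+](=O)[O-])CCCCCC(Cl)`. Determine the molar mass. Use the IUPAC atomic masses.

Atom tally by fragment:
  O2NCH2 → C:1 H:2 N:1 O:2
  CH2 → C:1 H:2
  CH2 → C:1 H:2
  CH2 → C:1 H:2
  CH2 → C:1 H:2
  CH2 → C:1 H:2
  CH2Cl → C:1 H:2 Cl:1
Element totals:
  C: 7
  H: 14
  Cl: 1
  N: 1
  O: 2
Molecular formula: C7H14ClNO2.
  M = 7(12.011) + 14(1.008) + 35.45 + 14.007 + 2(15.999)
    = 84.077 + 14.112 + 35.450 + 14.007 + 31.998 = 179.644

179.64 g/mol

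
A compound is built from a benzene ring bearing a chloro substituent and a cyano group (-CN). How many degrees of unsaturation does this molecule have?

Atom tally by fragment:
  benzene ring core → C:6 H:6
  (− 2 ring H displaced by substituents)
  + Cl → Cl:1
  + CN → C:1 N:1
Element totals:
  C: 7
  H: 4
  Cl: 1
  N: 1
Molecular formula: C7H4ClN.
DoU = (2C + 2 + N − H − X) / 2 = (2·7 + 2 + 1 − 4 − 1) / 2 = 6.

6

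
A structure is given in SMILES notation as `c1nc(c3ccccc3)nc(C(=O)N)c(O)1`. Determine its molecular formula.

Atom tally by fragment:
  pyrimidine ring core → C:4 H:4 N:2
  (− 3 ring H displaced by substituents)
  + C6H5 → C:6 H:5
  + CONH2 → C:1 H:2 O:1 N:1
  + OH → O:1 H:1
Element totals:
  C: 11
  H: 9
  N: 3
  O: 2

C11H9N3O2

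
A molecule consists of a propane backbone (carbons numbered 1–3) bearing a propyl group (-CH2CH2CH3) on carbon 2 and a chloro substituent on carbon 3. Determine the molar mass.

120.62 g/mol

Atom tally by fragment:
  CH3 → C:1 H:3
  CH(CH2CH2CH3) → C:4 H:8
  CH2Cl → C:1 H:2 Cl:1
Element totals:
  C: 6
  H: 13
  Cl: 1
Molecular formula: C6H13Cl.
  M = 6(12.011) + 13(1.008) + 35.45
    = 72.066 + 13.104 + 35.450 = 120.620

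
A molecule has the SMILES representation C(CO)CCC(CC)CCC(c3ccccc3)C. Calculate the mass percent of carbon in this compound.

82.20%

Atom tally by fragment:
  HOCH2CH2 → C:2 H:5 O:1
  CH2 → C:1 H:2
  CH2 → C:1 H:2
  CH(C2H5) → C:3 H:6
  CH2 → C:1 H:2
  CH2 → C:1 H:2
  CH(C6H5) → C:7 H:6
  CH3 → C:1 H:3
Element totals:
  C: 17
  H: 28
  O: 1
Molecular formula: C17H28O.
Molar mass = 248.410 g/mol.
Mass from C: 17 × 12.011 = 204.187 g/mol.
%C = 204.187 / 248.410 × 100 = 82.20%.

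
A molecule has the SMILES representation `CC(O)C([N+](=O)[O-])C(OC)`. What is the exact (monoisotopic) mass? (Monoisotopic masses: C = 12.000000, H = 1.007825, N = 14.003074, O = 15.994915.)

149.0688

Atom tally by fragment:
  CH3 → C:1 H:3
  CH(OH) → C:1 H:2 O:1
  CH(NO2) → C:1 H:1 N:1 O:2
  CH2OCH3 → C:2 H:5 O:1
Element totals:
  C: 5
  H: 11
  N: 1
  O: 4
Molecular formula: C5H11NO4.
  M = 5(12.0) + 11(1.007825) + 14.003074 + 4(15.994915)
    = 60.000000 + 11.086075 + 14.003074 + 63.979660 = 149.068809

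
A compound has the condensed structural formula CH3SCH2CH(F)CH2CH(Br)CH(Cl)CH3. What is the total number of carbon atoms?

Element totals:
  C: 7
  H: 13
  Br: 1
  Cl: 1
  F: 1
  S: 1

7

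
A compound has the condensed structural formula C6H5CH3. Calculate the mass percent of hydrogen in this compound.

8.75%

Element totals:
  C: 7
  H: 8
Molecular formula: C7H8.
Molar mass = 92.141 g/mol.
Mass from H: 8 × 1.008 = 8.064 g/mol.
%H = 8.064 / 92.141 × 100 = 8.75%.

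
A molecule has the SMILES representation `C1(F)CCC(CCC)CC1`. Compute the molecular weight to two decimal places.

Atom tally by fragment:
  cyclohexane ring core → C:6 H:12
  (− 2 ring H displaced by substituents)
  + F → F:1
  + CH2CH2CH3 → C:3 H:7
Element totals:
  C: 9
  H: 17
  F: 1
Molecular formula: C9H17F.
  M = 9(12.011) + 17(1.008) + 18.998
    = 108.099 + 17.136 + 18.998 = 144.233

144.23 g/mol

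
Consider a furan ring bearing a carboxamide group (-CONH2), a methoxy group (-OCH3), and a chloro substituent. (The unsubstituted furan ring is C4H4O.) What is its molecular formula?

C6H6ClNO3

Atom tally by fragment:
  furan ring core → C:4 H:4 O:1
  (− 3 ring H displaced by substituents)
  + CONH2 → C:1 H:2 O:1 N:1
  + OCH3 → C:1 H:3 O:1
  + Cl → Cl:1
Element totals:
  C: 6
  H: 6
  Cl: 1
  N: 1
  O: 3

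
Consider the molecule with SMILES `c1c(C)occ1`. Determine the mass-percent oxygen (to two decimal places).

19.49%

Atom tally by fragment:
  furan ring core → C:4 H:4 O:1
  (− 1 ring H displaced by substituents)
  + CH3 → C:1 H:3
Element totals:
  C: 5
  H: 6
  O: 1
Molecular formula: C5H6O.
Molar mass = 82.102 g/mol.
Mass from O: 1 × 15.999 = 15.999 g/mol.
%O = 15.999 / 82.102 × 100 = 19.49%.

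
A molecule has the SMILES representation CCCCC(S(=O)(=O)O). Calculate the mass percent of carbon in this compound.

39.46%

Atom tally by fragment:
  CH3 → C:1 H:3
  CH2 → C:1 H:2
  CH2 → C:1 H:2
  CH2 → C:1 H:2
  CH2SO3H → C:1 H:3 S:1 O:3
Element totals:
  C: 5
  H: 12
  O: 3
  S: 1
Molecular formula: C5H12O3S.
Molar mass = 152.208 g/mol.
Mass from C: 5 × 12.011 = 60.055 g/mol.
%C = 60.055 / 152.208 × 100 = 39.46%.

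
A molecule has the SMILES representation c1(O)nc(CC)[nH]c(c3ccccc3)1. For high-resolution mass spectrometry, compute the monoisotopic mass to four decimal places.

188.0950

Atom tally by fragment:
  imidazole ring core → C:3 H:4 N:2
  (− 3 ring H displaced by substituents)
  + OH → O:1 H:1
  + C2H5 → C:2 H:5
  + C6H5 → C:6 H:5
Element totals:
  C: 11
  H: 12
  N: 2
  O: 1
Molecular formula: C11H12N2O.
  M = 11(12.0) + 12(1.007825) + 2(14.003074) + 15.994915
    = 132.000000 + 12.093900 + 28.006148 + 15.994915 = 188.094963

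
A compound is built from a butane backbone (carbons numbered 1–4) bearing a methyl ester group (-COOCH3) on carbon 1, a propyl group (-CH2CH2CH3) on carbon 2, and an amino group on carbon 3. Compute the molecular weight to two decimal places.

173.26 g/mol

Atom tally by fragment:
  CH3OOCCH2 → C:3 H:5 O:2
  CH(CH2CH2CH3) → C:4 H:8
  CH(NH2) → C:1 H:3 N:1
  CH3 → C:1 H:3
Element totals:
  C: 9
  H: 19
  N: 1
  O: 2
Molecular formula: C9H19NO2.
  M = 9(12.011) + 19(1.008) + 14.007 + 2(15.999)
    = 108.099 + 19.152 + 14.007 + 31.998 = 173.256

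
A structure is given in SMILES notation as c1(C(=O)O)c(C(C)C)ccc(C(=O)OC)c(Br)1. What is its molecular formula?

C12H13BrO4

Atom tally by fragment:
  benzene ring core → C:6 H:6
  (− 4 ring H displaced by substituents)
  + COOH → C:1 H:1 O:2
  + CH(CH3)2 → C:3 H:7
  + COOCH3 → C:2 H:3 O:2
  + Br → Br:1
Element totals:
  C: 12
  H: 13
  Br: 1
  O: 4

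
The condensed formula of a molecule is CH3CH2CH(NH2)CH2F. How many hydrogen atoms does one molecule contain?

10

Element totals:
  C: 4
  H: 10
  F: 1
  N: 1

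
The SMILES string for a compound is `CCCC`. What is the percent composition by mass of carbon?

Atom tally by fragment:
  CH3 → C:1 H:3
  CH2 → C:1 H:2
  CH2 → C:1 H:2
  CH3 → C:1 H:3
Element totals:
  C: 4
  H: 10
Molecular formula: C4H10.
Molar mass = 58.124 g/mol.
Mass from C: 4 × 12.011 = 48.044 g/mol.
%C = 48.044 / 58.124 × 100 = 82.66%.

82.66%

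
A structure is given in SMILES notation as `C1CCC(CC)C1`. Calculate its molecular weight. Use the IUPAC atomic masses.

98.19 g/mol

Atom tally by fragment:
  cyclopentane ring core → C:5 H:10
  (− 1 ring H displaced by substituents)
  + C2H5 → C:2 H:5
Element totals:
  C: 7
  H: 14
Molecular formula: C7H14.
  M = 7(12.011) + 14(1.008)
    = 84.077 + 14.112 = 98.189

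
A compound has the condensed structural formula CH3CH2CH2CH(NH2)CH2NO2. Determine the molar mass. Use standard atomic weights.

132.16 g/mol

Atom tally by fragment:
  CH3 → C:1 H:3
  CH2 → C:1 H:2
  CH2 → C:1 H:2
  CH(NH2) → C:1 H:3 N:1
  CH2NO2 → C:1 H:2 N:1 O:2
Element totals:
  C: 5
  H: 12
  N: 2
  O: 2
Molecular formula: C5H12N2O2.
  M = 5(12.011) + 12(1.008) + 2(14.007) + 2(15.999)
    = 60.055 + 12.096 + 28.014 + 31.998 = 132.163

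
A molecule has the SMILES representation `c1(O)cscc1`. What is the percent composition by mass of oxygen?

Atom tally by fragment:
  thiophene ring core → C:4 H:4 S:1
  (− 1 ring H displaced by substituents)
  + OH → O:1 H:1
Element totals:
  C: 4
  H: 4
  O: 1
  S: 1
Molecular formula: C4H4OS.
Molar mass = 100.135 g/mol.
Mass from O: 1 × 15.999 = 15.999 g/mol.
%O = 15.999 / 100.135 × 100 = 15.98%.

15.98%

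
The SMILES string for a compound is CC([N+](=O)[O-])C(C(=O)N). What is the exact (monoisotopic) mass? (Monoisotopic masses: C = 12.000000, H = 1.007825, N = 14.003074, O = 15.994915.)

132.0535

Atom tally by fragment:
  CH3 → C:1 H:3
  CH(NO2) → C:1 H:1 N:1 O:2
  CH2CONH2 → C:2 H:4 O:1 N:1
Element totals:
  C: 4
  H: 8
  N: 2
  O: 3
Molecular formula: C4H8N2O3.
  M = 4(12.0) + 8(1.007825) + 2(14.003074) + 3(15.994915)
    = 48.000000 + 8.062600 + 28.006148 + 47.984745 = 132.053493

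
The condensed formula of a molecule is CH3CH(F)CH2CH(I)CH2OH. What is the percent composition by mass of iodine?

Element totals:
  C: 5
  H: 10
  F: 1
  I: 1
  O: 1
Molecular formula: C5H10FIO.
Molar mass = 232.036 g/mol.
Mass from I: 1 × 126.904 = 126.904 g/mol.
%I = 126.904 / 232.036 × 100 = 54.69%.

54.69%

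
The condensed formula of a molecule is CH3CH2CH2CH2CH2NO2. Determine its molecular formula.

Atom tally by fragment:
  CH3 → C:1 H:3
  CH2 → C:1 H:2
  CH2 → C:1 H:2
  CH2 → C:1 H:2
  CH2NO2 → C:1 H:2 N:1 O:2
Element totals:
  C: 5
  H: 11
  N: 1
  O: 2

C5H11NO2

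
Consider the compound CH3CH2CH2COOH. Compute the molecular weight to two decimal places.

Atom tally by fragment:
  CH3 → C:1 H:3
  CH2 → C:1 H:2
  CH2COOH → C:2 H:3 O:2
Element totals:
  C: 4
  H: 8
  O: 2
Molecular formula: C4H8O2.
  M = 4(12.011) + 8(1.008) + 2(15.999)
    = 48.044 + 8.064 + 31.998 = 88.106

88.11 g/mol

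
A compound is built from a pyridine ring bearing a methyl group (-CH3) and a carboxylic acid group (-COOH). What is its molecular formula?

C7H7NO2

Atom tally by fragment:
  pyridine ring core → C:5 H:5 N:1
  (− 2 ring H displaced by substituents)
  + CH3 → C:1 H:3
  + COOH → C:1 H:1 O:2
Element totals:
  C: 7
  H: 7
  N: 1
  O: 2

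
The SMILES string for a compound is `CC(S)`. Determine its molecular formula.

Atom tally by fragment:
  CH3 → C:1 H:3
  CH2SH → C:1 H:3 S:1
Element totals:
  C: 2
  H: 6
  S: 1

C2H6S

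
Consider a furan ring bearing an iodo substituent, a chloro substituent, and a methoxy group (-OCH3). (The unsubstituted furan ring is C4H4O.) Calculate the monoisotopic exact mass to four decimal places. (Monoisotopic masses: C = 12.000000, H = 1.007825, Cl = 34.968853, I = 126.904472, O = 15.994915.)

Atom tally by fragment:
  furan ring core → C:4 H:4 O:1
  (− 3 ring H displaced by substituents)
  + I → I:1
  + Cl → Cl:1
  + OCH3 → C:1 H:3 O:1
Element totals:
  C: 5
  H: 4
  Cl: 1
  I: 1
  O: 2
Molecular formula: C5H4ClIO2.
  M = 5(12.0) + 4(1.007825) + 34.968853 + 126.904472 + 2(15.994915)
    = 60.000000 + 4.031300 + 34.968853 + 126.904472 + 31.989830 = 257.894455

257.8945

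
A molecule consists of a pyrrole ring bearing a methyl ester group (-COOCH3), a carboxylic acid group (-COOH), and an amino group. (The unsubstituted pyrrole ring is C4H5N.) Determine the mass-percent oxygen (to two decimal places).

34.75%

Atom tally by fragment:
  pyrrole ring core → C:4 H:5 N:1
  (− 3 ring H displaced by substituents)
  + COOCH3 → C:2 H:3 O:2
  + COOH → C:1 H:1 O:2
  + NH2 → N:1 H:2
Element totals:
  C: 7
  H: 8
  N: 2
  O: 4
Molecular formula: C7H8N2O4.
Molar mass = 184.151 g/mol.
Mass from O: 4 × 15.999 = 63.996 g/mol.
%O = 63.996 / 184.151 × 100 = 34.75%.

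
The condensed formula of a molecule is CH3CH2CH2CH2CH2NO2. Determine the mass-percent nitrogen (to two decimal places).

11.96%

Element totals:
  C: 5
  H: 11
  N: 1
  O: 2
Molecular formula: C5H11NO2.
Molar mass = 117.148 g/mol.
Mass from N: 1 × 14.007 = 14.007 g/mol.
%N = 14.007 / 117.148 × 100 = 11.96%.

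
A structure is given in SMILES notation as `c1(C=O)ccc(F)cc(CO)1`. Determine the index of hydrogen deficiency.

Atom tally by fragment:
  benzene ring core → C:6 H:6
  (− 3 ring H displaced by substituents)
  + CHO → C:1 H:1 O:1
  + F → F:1
  + CH2OH → C:1 H:3 O:1
Element totals:
  C: 8
  H: 7
  F: 1
  O: 2
Molecular formula: C8H7FO2.
DoU = (2C + 2 + N − H − X) / 2 = (2·8 + 2 + 0 − 7 − 1) / 2 = 5.

5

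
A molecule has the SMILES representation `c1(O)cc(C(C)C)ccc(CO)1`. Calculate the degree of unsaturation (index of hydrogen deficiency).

Atom tally by fragment:
  benzene ring core → C:6 H:6
  (− 3 ring H displaced by substituents)
  + OH → O:1 H:1
  + CH(CH3)2 → C:3 H:7
  + CH2OH → C:1 H:3 O:1
Element totals:
  C: 10
  H: 14
  O: 2
Molecular formula: C10H14O2.
DoU = (2C + 2 + N − H − X) / 2 = (2·10 + 2 + 0 − 14 − 0) / 2 = 4.

4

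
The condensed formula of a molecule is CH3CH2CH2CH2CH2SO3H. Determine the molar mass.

152.21 g/mol

Element totals:
  C: 5
  H: 12
  O: 3
  S: 1
Molecular formula: C5H12O3S.
  M = 5(12.011) + 12(1.008) + 3(15.999) + 32.06
    = 60.055 + 12.096 + 47.997 + 32.060 = 152.208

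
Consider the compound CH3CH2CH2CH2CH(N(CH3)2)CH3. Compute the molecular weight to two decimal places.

129.25 g/mol

Atom tally by fragment:
  CH3 → C:1 H:3
  CH2 → C:1 H:2
  CH2 → C:1 H:2
  CH2 → C:1 H:2
  CH(N(CH3)2) → C:3 H:7 N:1
  CH3 → C:1 H:3
Element totals:
  C: 8
  H: 19
  N: 1
Molecular formula: C8H19N.
  M = 8(12.011) + 19(1.008) + 14.007
    = 96.088 + 19.152 + 14.007 = 129.247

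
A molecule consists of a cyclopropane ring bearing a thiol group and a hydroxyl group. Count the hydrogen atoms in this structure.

6

Atom tally by fragment:
  cyclopropane ring core → C:3 H:6
  (− 2 ring H displaced by substituents)
  + SH → S:1 H:1
  + OH → O:1 H:1
Element totals:
  C: 3
  H: 6
  O: 1
  S: 1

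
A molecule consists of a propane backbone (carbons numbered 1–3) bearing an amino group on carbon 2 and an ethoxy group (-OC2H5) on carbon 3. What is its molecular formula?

C5H13NO

Atom tally by fragment:
  CH3 → C:1 H:3
  CH(NH2) → C:1 H:3 N:1
  CH2OC2H5 → C:3 H:7 O:1
Element totals:
  C: 5
  H: 13
  N: 1
  O: 1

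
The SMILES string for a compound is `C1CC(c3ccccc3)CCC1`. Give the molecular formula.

C12H16

Atom tally by fragment:
  cyclohexane ring core → C:6 H:12
  (− 1 ring H displaced by substituents)
  + C6H5 → C:6 H:5
Element totals:
  C: 12
  H: 16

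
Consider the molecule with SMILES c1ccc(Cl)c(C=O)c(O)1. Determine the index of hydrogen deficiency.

5

Atom tally by fragment:
  benzene ring core → C:6 H:6
  (− 3 ring H displaced by substituents)
  + Cl → Cl:1
  + CHO → C:1 H:1 O:1
  + OH → O:1 H:1
Element totals:
  C: 7
  H: 5
  Cl: 1
  O: 2
Molecular formula: C7H5ClO2.
DoU = (2C + 2 + N − H − X) / 2 = (2·7 + 2 + 0 − 5 − 1) / 2 = 5.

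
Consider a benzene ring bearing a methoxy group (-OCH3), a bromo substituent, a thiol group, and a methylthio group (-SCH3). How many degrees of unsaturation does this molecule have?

Atom tally by fragment:
  benzene ring core → C:6 H:6
  (− 4 ring H displaced by substituents)
  + OCH3 → C:1 H:3 O:1
  + Br → Br:1
  + SH → S:1 H:1
  + SCH3 → C:1 H:3 S:1
Element totals:
  C: 8
  H: 9
  Br: 1
  O: 1
  S: 2
Molecular formula: C8H9BrOS2.
DoU = (2C + 2 + N − H − X) / 2 = (2·8 + 2 + 0 − 9 − 1) / 2 = 4.

4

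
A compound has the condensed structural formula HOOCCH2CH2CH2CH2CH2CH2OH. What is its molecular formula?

Element totals:
  C: 7
  H: 14
  O: 3

C7H14O3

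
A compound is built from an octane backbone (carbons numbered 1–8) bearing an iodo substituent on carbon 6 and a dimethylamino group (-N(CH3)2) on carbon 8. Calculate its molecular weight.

Atom tally by fragment:
  CH3 → C:1 H:3
  CH2 → C:1 H:2
  CH2 → C:1 H:2
  CH2 → C:1 H:2
  CH2 → C:1 H:2
  CH(I) → C:1 H:1 I:1
  CH2 → C:1 H:2
  CH2N(CH3)2 → C:3 H:8 N:1
Element totals:
  C: 10
  H: 22
  I: 1
  N: 1
Molecular formula: C10H22IN.
  M = 10(12.011) + 22(1.008) + 126.904 + 14.007
    = 120.110 + 22.176 + 126.904 + 14.007 = 283.197

283.20 g/mol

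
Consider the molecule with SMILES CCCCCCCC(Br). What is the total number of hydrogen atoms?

17

Atom tally by fragment:
  CH3 → C:1 H:3
  CH2 → C:1 H:2
  CH2 → C:1 H:2
  CH2 → C:1 H:2
  CH2 → C:1 H:2
  CH2 → C:1 H:2
  CH2 → C:1 H:2
  CH2Br → C:1 H:2 Br:1
Element totals:
  C: 8
  H: 17
  Br: 1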